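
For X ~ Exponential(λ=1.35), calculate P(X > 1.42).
0.147047

We have X ~ Exponential(λ=1.35).

P(X > 1.42) = 1 - P(X ≤ 1.42)
                = 1 - F(1.42)
                = 1 - 0.852953
                = 0.147047

So there's approximately a 14.7% chance that X exceeds 1.42.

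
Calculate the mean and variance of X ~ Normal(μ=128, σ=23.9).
E[X] = 128.0000, Var(X) = 571.2100

We have X ~ Normal(μ=128, σ=23.9).

For a Normal distribution with μ=128, σ=23.9:

Expected value:
E[X] = 128.0000

Variance:
Var(X) = 571.2100

Standard deviation:
σ = √Var(X) = 23.9000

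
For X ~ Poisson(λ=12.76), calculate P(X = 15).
0.085048

We have X ~ Poisson(λ=12.76).

For a Poisson distribution, the PMF gives us the probability of each outcome.

Using the PMF formula:
P(X = 15) = 0.085048

Rounded to 4 decimal places: 0.0850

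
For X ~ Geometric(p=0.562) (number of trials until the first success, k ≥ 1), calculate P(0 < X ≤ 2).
0.808156

We have X ~ Geometric(p=0.562) (number of trials until the first success, k ≥ 1).

To find P(0 < X ≤ 2), we use:
P(0 < X ≤ 2) = P(X ≤ 2) - P(X ≤ 0)
                 = F(2) - F(0)
                 = 0.808156 - 0.000000
                 = 0.808156

So there's approximately a 80.8% chance that X falls in this range.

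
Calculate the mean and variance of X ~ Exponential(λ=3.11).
E[X] = 0.3215, Var(X) = 0.1034

We have X ~ Exponential(λ=3.11).

For an Exponential distribution with λ=3.11:

Expected value:
E[X] = 0.3215

Variance:
Var(X) = 0.1034

Standard deviation:
σ = √Var(X) = 0.3215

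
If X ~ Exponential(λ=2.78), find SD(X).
0.3597

We have X ~ Exponential(λ=2.78).

For an Exponential distribution with λ=2.78:
σ = √Var(X) = 0.3597

The standard deviation is the square root of the variance.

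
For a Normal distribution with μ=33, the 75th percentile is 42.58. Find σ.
σ = 14.2033

For X ~ Normal(μ, σ), the p-th percentile satisfies x = μ + z_p × σ,
where z_p = Φ⁻¹(p) is the standard normal quantile.

Step 1: z_{0.75} = Φ⁻¹(0.75) = 0.6745

Step 2: Solve for σ:
42.58 = 33 + 0.6745 × σ
σ = (42.58 - 33) / 0.6745
σ = 9.58 / 0.6745
σ = 14.2033

Verification: μ + z × σ = 33 + 0.6745 × 14.2033 = 42.58 ✓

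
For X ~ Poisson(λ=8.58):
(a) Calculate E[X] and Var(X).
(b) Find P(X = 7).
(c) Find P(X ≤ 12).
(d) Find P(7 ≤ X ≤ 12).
(a) E[X] = 8.5800, Var(X) = 8.5800
(b) P(X = 7) = 0.127566
(c) P(X ≤ 12) = 0.904170
(d) P(7 ≤ X ≤ 12) = 0.656418

We have X ~ Poisson(λ=8.58).

(a) Moments:
E[X] = 8.5800
Var(X) = 8.5800
σ = √Var(X) = 2.9292

(b) Point probability using PMF:
P(X = 7) = 0.127566

(c) Cumulative probability using CDF:
P(X ≤ 12) = F(12) = 0.904170

(d) Range probability:
P(7 ≤ X ≤ 12) = P(X ≤ 12) - P(X ≤ 6)
                   = F(12) - F(6)
                   = 0.904170 - 0.247752
                   = 0.656418

This means approximately 65.6% of outcomes fall in the interval [7, 12].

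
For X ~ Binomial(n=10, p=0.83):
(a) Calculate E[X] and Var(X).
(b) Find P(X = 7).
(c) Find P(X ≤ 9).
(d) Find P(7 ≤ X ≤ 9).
(a) E[X] = 8.3000, Var(X) = 1.4110
(b) P(X = 7) = 0.159983
(c) P(X ≤ 9) = 0.844840
(d) P(7 ≤ X ≤ 9) = 0.770692

We have X ~ Binomial(n=10, p=0.83).

(a) Moments:
E[X] = 8.3000
Var(X) = 1.4110
σ = √Var(X) = 1.1879

(b) Point probability using PMF:
P(X = 7) = 0.159983

(c) Cumulative probability using CDF:
P(X ≤ 9) = F(9) = 0.844840

(d) Range probability:
P(7 ≤ X ≤ 9) = P(X ≤ 9) - P(X ≤ 6)
                   = F(9) - F(6)
                   = 0.844840 - 0.074147
                   = 0.770692

This means approximately 77.1% of outcomes fall in the interval [7, 9].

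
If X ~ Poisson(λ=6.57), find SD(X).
2.5632

We have X ~ Poisson(λ=6.57).

For a Poisson distribution with λ=6.57:
σ = √Var(X) = 2.5632

The standard deviation is the square root of the variance.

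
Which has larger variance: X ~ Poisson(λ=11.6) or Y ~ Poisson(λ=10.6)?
X has larger variance (11.6000 > 10.6000)

Compute the variance for each distribution:

X ~ Poisson(λ=11.6):
Var(X) = 11.6000

Y ~ Poisson(λ=10.6):
Var(Y) = 10.6000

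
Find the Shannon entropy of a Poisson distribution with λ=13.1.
2.6986 nats

We have X ~ Poisson(λ=13.1).

The Shannon entropy measures the uncertainty or information content of the distribution.

For a Poisson distribution with λ=13.1:
H(X) = 2.6986 nats

(In bits, this would be 3.8933 bits.)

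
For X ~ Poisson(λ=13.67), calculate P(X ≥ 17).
0.216222

We have X ~ Poisson(λ=13.67).

For discrete distributions, P(X ≥ 17) = 1 - P(X ≤ 16).

P(X ≤ 16) = 0.783778
P(X ≥ 17) = 1 - 0.783778 = 0.216222

So there's approximately a 21.6% chance that X is at least 17.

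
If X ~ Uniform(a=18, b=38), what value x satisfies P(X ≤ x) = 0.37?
25.4000

We have X ~ Uniform(a=18, b=38).

We want to find x such that P(X ≤ x) = 0.37.

This is the 37th percentile, which means 37% of values fall below this point.

Using the inverse CDF (quantile function):
x = F⁻¹(0.37) = 25.4000

Verification: P(X ≤ 25.4000) = 0.37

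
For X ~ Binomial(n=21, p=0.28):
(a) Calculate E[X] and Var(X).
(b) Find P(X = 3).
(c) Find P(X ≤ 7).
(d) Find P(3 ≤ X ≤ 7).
(a) E[X] = 5.8800, Var(X) = 4.2336
(b) P(X = 3) = 0.078942
(c) P(X ≤ 7) = 0.788346
(d) P(3 ≤ X ≤ 7) = 0.747043

We have X ~ Binomial(n=21, p=0.28).

(a) Moments:
E[X] = 5.8800
Var(X) = 4.2336
σ = √Var(X) = 2.0576

(b) Point probability using PMF:
P(X = 3) = 0.078942

(c) Cumulative probability using CDF:
P(X ≤ 7) = F(7) = 0.788346

(d) Range probability:
P(3 ≤ X ≤ 7) = P(X ≤ 7) - P(X ≤ 2)
                   = F(7) - F(2)
                   = 0.788346 - 0.041303
                   = 0.747043

This means approximately 74.7% of outcomes fall in the interval [3, 7].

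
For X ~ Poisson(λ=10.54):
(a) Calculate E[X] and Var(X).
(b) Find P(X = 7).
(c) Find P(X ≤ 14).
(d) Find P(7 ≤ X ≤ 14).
(a) E[X] = 10.5400, Var(X) = 10.5400
(b) P(X = 7) = 0.075856
(c) P(X ≤ 14) = 0.885370
(d) P(7 ≤ X ≤ 14) = 0.785770

We have X ~ Poisson(λ=10.54).

(a) Moments:
E[X] = 10.5400
Var(X) = 10.5400
σ = √Var(X) = 3.2465

(b) Point probability using PMF:
P(X = 7) = 0.075856

(c) Cumulative probability using CDF:
P(X ≤ 14) = F(14) = 0.885370

(d) Range probability:
P(7 ≤ X ≤ 14) = P(X ≤ 14) - P(X ≤ 6)
                   = F(14) - F(6)
                   = 0.885370 - 0.099600
                   = 0.785770

This means approximately 78.6% of outcomes fall in the interval [7, 14].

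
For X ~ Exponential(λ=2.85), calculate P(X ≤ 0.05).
0.132812

We have X ~ Exponential(λ=2.85).

The CDF gives us P(X ≤ k).

Using the CDF:
P(X ≤ 0.05) = 0.132812

This means there's approximately a 13.3% chance that X is at most 0.05.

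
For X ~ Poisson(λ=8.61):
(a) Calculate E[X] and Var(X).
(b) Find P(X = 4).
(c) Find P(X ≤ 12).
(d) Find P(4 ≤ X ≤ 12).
(a) E[X] = 8.6100, Var(X) = 8.6100
(b) P(X = 4) = 0.041737
(c) P(X ≤ 12) = 0.902286
(d) P(4 ≤ X ≤ 12) = 0.874388

We have X ~ Poisson(λ=8.61).

(a) Moments:
E[X] = 8.6100
Var(X) = 8.6100
σ = √Var(X) = 2.9343

(b) Point probability using PMF:
P(X = 4) = 0.041737

(c) Cumulative probability using CDF:
P(X ≤ 12) = F(12) = 0.902286

(d) Range probability:
P(4 ≤ X ≤ 12) = P(X ≤ 12) - P(X ≤ 3)
                   = F(12) - F(3)
                   = 0.902286 - 0.027898
                   = 0.874388

This means approximately 87.4% of outcomes fall in the interval [4, 12].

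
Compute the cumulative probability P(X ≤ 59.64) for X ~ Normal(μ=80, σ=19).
0.141955

We have X ~ Normal(μ=80, σ=19).

The CDF gives us P(X ≤ k).

Using the CDF:
P(X ≤ 59.64) = 0.141955

This means there's approximately a 14.2% chance that X is at most 59.64.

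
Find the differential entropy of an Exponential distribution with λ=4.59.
-0.5239 nats

We have X ~ Exponential(λ=4.59).

The differential entropy measures the uncertainty or information content of the distribution.

For an Exponential distribution with λ=4.59:
h(X) = -0.5239 nats

(In bits, this would be -0.7558 bits.)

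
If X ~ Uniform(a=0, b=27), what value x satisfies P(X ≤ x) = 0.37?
9.9900

We have X ~ Uniform(a=0, b=27).

We want to find x such that P(X ≤ x) = 0.37.

This is the 37th percentile, which means 37% of values fall below this point.

Using the inverse CDF (quantile function):
x = F⁻¹(0.37) = 9.9900

Verification: P(X ≤ 9.9900) = 0.37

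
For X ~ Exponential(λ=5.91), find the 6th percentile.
0.0105

We have X ~ Exponential(λ=5.91).

We want to find x such that P(X ≤ x) = 0.06.

This is the 6th percentile, which means 6% of values fall below this point.

Using the inverse CDF (quantile function):
x = F⁻¹(0.06) = 0.0105

Verification: P(X ≤ 0.0105) = 0.06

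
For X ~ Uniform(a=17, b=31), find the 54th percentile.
24.5600

We have X ~ Uniform(a=17, b=31).

We want to find x such that P(X ≤ x) = 0.54.

This is the 54th percentile, which means 54% of values fall below this point.

Using the inverse CDF (quantile function):
x = F⁻¹(0.54) = 24.5600

Verification: P(X ≤ 24.5600) = 0.54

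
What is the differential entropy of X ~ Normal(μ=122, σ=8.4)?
3.5472 nats

We have X ~ Normal(μ=122, σ=8.4).

The differential entropy measures the uncertainty or information content of the distribution.

For a Normal distribution with μ=122, σ=8.4:
h(X) = 3.5472 nats

(In bits, this would be 5.1175 bits.)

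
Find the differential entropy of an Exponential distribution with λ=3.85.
-0.3481 nats

We have X ~ Exponential(λ=3.85).

The differential entropy measures the uncertainty or information content of the distribution.

For an Exponential distribution with λ=3.85:
h(X) = -0.3481 nats

(In bits, this would be -0.5022 bits.)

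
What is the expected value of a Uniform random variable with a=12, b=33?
22.5000

We have X ~ Uniform(a=12, b=33).

For a Uniform distribution with a=12, b=33:
E[X] = 22.5000

This is the expected (average) value of X.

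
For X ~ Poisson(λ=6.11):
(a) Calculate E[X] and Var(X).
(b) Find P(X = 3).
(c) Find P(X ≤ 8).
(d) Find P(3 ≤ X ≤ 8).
(a) E[X] = 6.1100, Var(X) = 6.1100
(b) P(X = 3) = 0.084418
(c) P(X ≤ 8) = 0.835674
(d) P(3 ≤ X ≤ 8) = 0.778436

We have X ~ Poisson(λ=6.11).

(a) Moments:
E[X] = 6.1100
Var(X) = 6.1100
σ = √Var(X) = 2.4718

(b) Point probability using PMF:
P(X = 3) = 0.084418

(c) Cumulative probability using CDF:
P(X ≤ 8) = F(8) = 0.835674

(d) Range probability:
P(3 ≤ X ≤ 8) = P(X ≤ 8) - P(X ≤ 2)
                   = F(8) - F(2)
                   = 0.835674 - 0.057237
                   = 0.778436

This means approximately 77.8% of outcomes fall in the interval [3, 8].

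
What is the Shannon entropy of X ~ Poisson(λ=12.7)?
2.6829 nats

We have X ~ Poisson(λ=12.7).

The Shannon entropy measures the uncertainty or information content of the distribution.

For a Poisson distribution with λ=12.7:
H(X) = 2.6829 nats

(In bits, this would be 3.8706 bits.)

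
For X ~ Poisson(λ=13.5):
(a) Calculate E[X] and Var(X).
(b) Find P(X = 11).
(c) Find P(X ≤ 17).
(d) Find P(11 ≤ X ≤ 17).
(a) E[X] = 13.5000, Var(X) = 13.5000
(b) P(X = 11) = 0.093227
(c) P(X ≤ 17) = 0.860878
(d) P(11 ≤ X ≤ 17) = 0.649652

We have X ~ Poisson(λ=13.5).

(a) Moments:
E[X] = 13.5000
Var(X) = 13.5000
σ = √Var(X) = 3.6742

(b) Point probability using PMF:
P(X = 11) = 0.093227

(c) Cumulative probability using CDF:
P(X ≤ 17) = F(17) = 0.860878

(d) Range probability:
P(11 ≤ X ≤ 17) = P(X ≤ 17) - P(X ≤ 10)
                   = F(17) - F(10)
                   = 0.860878 - 0.211226
                   = 0.649652

This means approximately 65.0% of outcomes fall in the interval [11, 17].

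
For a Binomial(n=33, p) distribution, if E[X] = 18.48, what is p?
p = 0.56

For a Binomial(n, p) distribution:
E[X] = n × p

Given n = 33 and E[X] = 18.48:
18.48 = 33 × p
p = 18.48 / 33 = 0.56

Verification: Binomial(33, 0.56) has E[X] = 18.48 ✓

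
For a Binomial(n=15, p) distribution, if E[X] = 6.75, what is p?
p = 0.45

For a Binomial(n, p) distribution:
E[X] = n × p

Given n = 15 and E[X] = 6.75:
6.75 = 15 × p
p = 6.75 / 15 = 0.45

Verification: Binomial(15, 0.45) has E[X] = 6.75 ✓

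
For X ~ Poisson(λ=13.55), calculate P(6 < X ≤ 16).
0.774854

We have X ~ Poisson(λ=13.55).

To find P(6 < X ≤ 16), we use:
P(6 < X ≤ 16) = P(X ≤ 16) - P(X ≤ 6)
                 = F(16) - F(6)
                 = 0.793539 - 0.018685
                 = 0.774854

So there's approximately a 77.5% chance that X falls in this range.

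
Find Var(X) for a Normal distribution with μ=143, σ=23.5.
552.2500

We have X ~ Normal(μ=143, σ=23.5).

For a Normal distribution with μ=143, σ=23.5:
Var(X) = 552.2500

The variance measures the spread of the distribution around the mean.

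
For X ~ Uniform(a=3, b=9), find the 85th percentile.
8.1000

We have X ~ Uniform(a=3, b=9).

We want to find x such that P(X ≤ x) = 0.85.

This is the 85th percentile, which means 85% of values fall below this point.

Using the inverse CDF (quantile function):
x = F⁻¹(0.85) = 8.1000

Verification: P(X ≤ 8.1000) = 0.85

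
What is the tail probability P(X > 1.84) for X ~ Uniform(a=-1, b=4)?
0.432000

We have X ~ Uniform(a=-1, b=4).

P(X > 1.84) = 1 - P(X ≤ 1.84)
                = 1 - F(1.84)
                = 1 - 0.568000
                = 0.432000

So there's approximately a 43.2% chance that X exceeds 1.84.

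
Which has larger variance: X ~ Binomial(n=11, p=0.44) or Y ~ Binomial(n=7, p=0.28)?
X has larger variance (2.7104 > 1.4112)

Compute the variance for each distribution:

X ~ Binomial(n=11, p=0.44):
Var(X) = 2.7104

Y ~ Binomial(n=7, p=0.28):
Var(Y) = 1.4112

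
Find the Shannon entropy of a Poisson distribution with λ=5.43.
2.2475 nats

We have X ~ Poisson(λ=5.43).

The Shannon entropy measures the uncertainty or information content of the distribution.

For a Poisson distribution with λ=5.43:
H(X) = 2.2475 nats

(In bits, this would be 3.2424 bits.)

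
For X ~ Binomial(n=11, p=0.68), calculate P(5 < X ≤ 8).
0.633077

We have X ~ Binomial(n=11, p=0.68).

To find P(5 < X ≤ 8), we use:
P(5 < X ≤ 8) = P(X ≤ 8) - P(X ≤ 5)
                 = F(8) - F(5)
                 = 0.736133 - 0.103056
                 = 0.633077

So there's approximately a 63.3% chance that X falls in this range.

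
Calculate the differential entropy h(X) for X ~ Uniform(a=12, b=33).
3.0445 nats

We have X ~ Uniform(a=12, b=33).

The differential entropy measures the uncertainty or information content of the distribution.

For a Uniform distribution with a=12, b=33:
h(X) = 3.0445 nats

(In bits, this would be 4.3923 bits.)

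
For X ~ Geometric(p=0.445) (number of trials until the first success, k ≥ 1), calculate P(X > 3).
0.170954

We have X ~ Geometric(p=0.445) (number of trials until the first success, k ≥ 1).

P(X > 3) = 1 - P(X ≤ 3)
                = 1 - F(3)
                = 1 - 0.829046
                = 0.170954

So there's approximately a 17.1% chance that X exceeds 3.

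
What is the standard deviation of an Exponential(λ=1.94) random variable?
0.5155

We have X ~ Exponential(λ=1.94).

For an Exponential distribution with λ=1.94:
σ = √Var(X) = 0.5155

The standard deviation is the square root of the variance.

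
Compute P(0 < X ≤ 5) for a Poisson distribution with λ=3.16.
0.856674

We have X ~ Poisson(λ=3.16).

To find P(0 < X ≤ 5), we use:
P(0 < X ≤ 5) = P(X ≤ 5) - P(X ≤ 0)
                 = F(5) - F(0)
                 = 0.899100 - 0.042426
                 = 0.856674

So there's approximately a 85.7% chance that X falls in this range.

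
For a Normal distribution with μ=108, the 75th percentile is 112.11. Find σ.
σ = 6.0935

For X ~ Normal(μ, σ), the p-th percentile satisfies x = μ + z_p × σ,
where z_p = Φ⁻¹(p) is the standard normal quantile.

Step 1: z_{0.75} = Φ⁻¹(0.75) = 0.6745

Step 2: Solve for σ:
112.11 = 108 + 0.6745 × σ
σ = (112.11 - 108) / 0.6745
σ = 4.11 / 0.6745
σ = 6.0935

Verification: μ + z × σ = 108 + 0.6745 × 6.0935 = 112.11 ✓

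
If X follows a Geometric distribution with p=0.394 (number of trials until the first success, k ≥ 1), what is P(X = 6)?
0.032200

We have X ~ Geometric(p=0.394) (number of trials until the first success, k ≥ 1).

For a Geometric distribution, the PMF gives us the probability of each outcome.

Using the PMF formula:
P(X = 6) = 0.032200

Rounded to 4 decimal places: 0.0322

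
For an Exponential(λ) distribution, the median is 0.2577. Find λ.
λ = 2.6897

For X ~ Exponential(λ), the CDF is F(x) = 1 - e^(-λx).
The median m satisfies F(m) = 0.5:
1 - e^(-λm) = 0.5
e^(-λm) = 0.5
λm = ln(2)
m = ln(2) / λ

Given m = 0.2577:
λ = ln(2) / 0.2577 = 0.693147 / 0.2577 = 2.6897

Verification: ln(2) / 2.6897 = 0.2577 ✓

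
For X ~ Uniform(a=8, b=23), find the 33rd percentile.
12.9500

We have X ~ Uniform(a=8, b=23).

We want to find x such that P(X ≤ x) = 0.33.

This is the 33rd percentile, which means 33% of values fall below this point.

Using the inverse CDF (quantile function):
x = F⁻¹(0.33) = 12.9500

Verification: P(X ≤ 12.9500) = 0.33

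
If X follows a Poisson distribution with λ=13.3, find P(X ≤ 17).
0.873215

We have X ~ Poisson(λ=13.3).

The CDF gives us P(X ≤ k).

Using the CDF:
P(X ≤ 17) = 0.873215

This means there's approximately a 87.3% chance that X is at most 17.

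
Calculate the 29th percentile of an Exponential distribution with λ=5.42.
0.0632

We have X ~ Exponential(λ=5.42).

We want to find x such that P(X ≤ x) = 0.29.

This is the 29th percentile, which means 29% of values fall below this point.

Using the inverse CDF (quantile function):
x = F⁻¹(0.29) = 0.0632

Verification: P(X ≤ 0.0632) = 0.29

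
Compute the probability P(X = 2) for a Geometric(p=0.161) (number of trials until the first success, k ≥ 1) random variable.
0.135079

We have X ~ Geometric(p=0.161) (number of trials until the first success, k ≥ 1).

For a Geometric distribution, the PMF gives us the probability of each outcome.

Using the PMF formula:
P(X = 2) = 0.135079

Rounded to 4 decimal places: 0.1351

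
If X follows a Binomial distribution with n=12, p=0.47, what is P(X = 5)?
0.213376

We have X ~ Binomial(n=12, p=0.47).

For a Binomial distribution, the PMF gives us the probability of each outcome.

Using the PMF formula:
P(X = 5) = 0.213376

Rounded to 4 decimal places: 0.2134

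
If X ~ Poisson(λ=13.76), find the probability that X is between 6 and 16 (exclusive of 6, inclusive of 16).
0.759859

We have X ~ Poisson(λ=13.76).

To find P(6 < X ≤ 16), we use:
P(6 < X ≤ 16) = P(X ≤ 16) - P(X ≤ 6)
                 = F(16) - F(6)
                 = 0.776324 - 0.016464
                 = 0.759859

So there's approximately a 76.0% chance that X falls in this range.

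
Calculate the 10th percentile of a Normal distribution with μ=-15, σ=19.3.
-39.7339

We have X ~ Normal(μ=-15, σ=19.3).

We want to find x such that P(X ≤ x) = 0.1.

This is the 10th percentile, which means 10% of values fall below this point.

Using the inverse CDF (quantile function):
x = F⁻¹(0.1) = -39.7339

Verification: P(X ≤ -39.7339) = 0.1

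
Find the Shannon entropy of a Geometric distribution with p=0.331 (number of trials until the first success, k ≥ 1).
1.9181 nats

We have X ~ Geometric(p=0.331) (number of trials until the first success, k ≥ 1).

The Shannon entropy measures the uncertainty or information content of the distribution.

For a Geometric distribution with p=0.331 (number of trials until the first success, k ≥ 1):
H(X) = 1.9181 nats

(In bits, this would be 2.7672 bits.)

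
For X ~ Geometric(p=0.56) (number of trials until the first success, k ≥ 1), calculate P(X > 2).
0.193600

We have X ~ Geometric(p=0.56) (number of trials until the first success, k ≥ 1).

P(X > 2) = 1 - P(X ≤ 2)
                = 1 - F(2)
                = 1 - 0.806400
                = 0.193600

So there's approximately a 19.4% chance that X exceeds 2.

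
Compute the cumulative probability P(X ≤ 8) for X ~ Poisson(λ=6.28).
0.817021

We have X ~ Poisson(λ=6.28).

The CDF gives us P(X ≤ k).

Using the CDF:
P(X ≤ 8) = 0.817021

This means there's approximately a 81.7% chance that X is at most 8.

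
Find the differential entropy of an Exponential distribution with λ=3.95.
-0.3737 nats

We have X ~ Exponential(λ=3.95).

The differential entropy measures the uncertainty or information content of the distribution.

For an Exponential distribution with λ=3.95:
h(X) = -0.3737 nats

(In bits, this would be -0.5392 bits.)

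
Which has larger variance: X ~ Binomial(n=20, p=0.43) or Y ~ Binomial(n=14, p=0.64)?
X has larger variance (4.9020 > 3.2256)

Compute the variance for each distribution:

X ~ Binomial(n=20, p=0.43):
Var(X) = 4.9020

Y ~ Binomial(n=14, p=0.64):
Var(Y) = 3.2256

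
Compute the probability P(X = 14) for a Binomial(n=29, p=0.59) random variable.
0.074699

We have X ~ Binomial(n=29, p=0.59).

For a Binomial distribution, the PMF gives us the probability of each outcome.

Using the PMF formula:
P(X = 14) = 0.074699

Rounded to 4 decimal places: 0.0747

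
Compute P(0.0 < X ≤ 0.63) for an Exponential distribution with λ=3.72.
0.904019

We have X ~ Exponential(λ=3.72).

To find P(0.0 < X ≤ 0.63), we use:
P(0.0 < X ≤ 0.63) = P(X ≤ 0.63) - P(X ≤ 0.0)
                 = F(0.63) - F(0.0)
                 = 0.904019 - 0.000000
                 = 0.904019

So there's approximately a 90.4% chance that X falls in this range.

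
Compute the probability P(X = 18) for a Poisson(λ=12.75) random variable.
0.035941

We have X ~ Poisson(λ=12.75).

For a Poisson distribution, the PMF gives us the probability of each outcome.

Using the PMF formula:
P(X = 18) = 0.035941

Rounded to 4 decimal places: 0.0359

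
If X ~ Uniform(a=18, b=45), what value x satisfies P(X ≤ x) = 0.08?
20.1600

We have X ~ Uniform(a=18, b=45).

We want to find x such that P(X ≤ x) = 0.08.

This is the 8th percentile, which means 8% of values fall below this point.

Using the inverse CDF (quantile function):
x = F⁻¹(0.08) = 20.1600

Verification: P(X ≤ 20.1600) = 0.08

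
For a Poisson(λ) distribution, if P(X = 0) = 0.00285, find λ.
λ = 5.8604

For a Poisson(λ) distribution, the PMF at 0 is:
P(X = 0) = λ^0 e^(-λ) / 0! = e^(-λ)

Given P(X = 0) = 0.00285:
e^(-λ) = 0.00285
-λ = ln(0.00285)
λ = -ln(0.00285) = 5.8604

Verification: e^(-5.8604) = 0.00285 ✓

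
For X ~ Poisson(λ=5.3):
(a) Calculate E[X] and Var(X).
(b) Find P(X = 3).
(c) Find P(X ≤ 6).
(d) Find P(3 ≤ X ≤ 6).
(a) E[X] = 5.3000, Var(X) = 5.3000
(b) P(X = 3) = 0.123856
(c) P(X ≤ 6) = 0.717134
(d) P(3 ≤ X ≤ 6) = 0.615580

We have X ~ Poisson(λ=5.3).

(a) Moments:
E[X] = 5.3000
Var(X) = 5.3000
σ = √Var(X) = 2.3022

(b) Point probability using PMF:
P(X = 3) = 0.123856

(c) Cumulative probability using CDF:
P(X ≤ 6) = F(6) = 0.717134

(d) Range probability:
P(3 ≤ X ≤ 6) = P(X ≤ 6) - P(X ≤ 2)
                   = F(6) - F(2)
                   = 0.717134 - 0.101554
                   = 0.615580

This means approximately 61.6% of outcomes fall in the interval [3, 6].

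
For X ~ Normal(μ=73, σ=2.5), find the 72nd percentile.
74.4571

We have X ~ Normal(μ=73, σ=2.5).

We want to find x such that P(X ≤ x) = 0.72.

This is the 72nd percentile, which means 72% of values fall below this point.

Using the inverse CDF (quantile function):
x = F⁻¹(0.72) = 74.4571

Verification: P(X ≤ 74.4571) = 0.72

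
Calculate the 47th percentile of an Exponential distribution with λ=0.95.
0.6683

We have X ~ Exponential(λ=0.95).

We want to find x such that P(X ≤ x) = 0.47.

This is the 47th percentile, which means 47% of values fall below this point.

Using the inverse CDF (quantile function):
x = F⁻¹(0.47) = 0.6683

Verification: P(X ≤ 0.6683) = 0.47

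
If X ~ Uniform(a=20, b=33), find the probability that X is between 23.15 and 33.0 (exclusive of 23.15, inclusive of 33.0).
0.757692

We have X ~ Uniform(a=20, b=33).

To find P(23.15 < X ≤ 33.0), we use:
P(23.15 < X ≤ 33.0) = P(X ≤ 33.0) - P(X ≤ 23.15)
                 = F(33.0) - F(23.15)
                 = 1.000000 - 0.242308
                 = 0.757692

So there's approximately a 75.8% chance that X falls in this range.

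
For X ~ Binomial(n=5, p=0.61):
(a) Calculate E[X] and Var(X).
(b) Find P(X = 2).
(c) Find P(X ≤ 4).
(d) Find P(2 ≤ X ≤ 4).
(a) E[X] = 3.0500, Var(X) = 1.1895
(b) P(X = 2) = 0.220726
(c) P(X ≤ 4) = 0.915540
(d) P(2 ≤ X ≤ 4) = 0.835958

We have X ~ Binomial(n=5, p=0.61).

(a) Moments:
E[X] = 3.0500
Var(X) = 1.1895
σ = √Var(X) = 1.0906

(b) Point probability using PMF:
P(X = 2) = 0.220726

(c) Cumulative probability using CDF:
P(X ≤ 4) = F(4) = 0.915540

(d) Range probability:
P(2 ≤ X ≤ 4) = P(X ≤ 4) - P(X ≤ 1)
                   = F(4) - F(1)
                   = 0.915540 - 0.079582
                   = 0.835958

This means approximately 83.6% of outcomes fall in the interval [2, 4].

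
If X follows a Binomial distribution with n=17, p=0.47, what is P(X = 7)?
0.172313

We have X ~ Binomial(n=17, p=0.47).

For a Binomial distribution, the PMF gives us the probability of each outcome.

Using the PMF formula:
P(X = 7) = 0.172313

Rounded to 4 decimal places: 0.1723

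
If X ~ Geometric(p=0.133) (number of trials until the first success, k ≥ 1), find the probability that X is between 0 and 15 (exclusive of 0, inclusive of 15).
0.882433

We have X ~ Geometric(p=0.133) (number of trials until the first success, k ≥ 1).

To find P(0 < X ≤ 15), we use:
P(0 < X ≤ 15) = P(X ≤ 15) - P(X ≤ 0)
                 = F(15) - F(0)
                 = 0.882433 - 0.000000
                 = 0.882433

So there's approximately a 88.2% chance that X falls in this range.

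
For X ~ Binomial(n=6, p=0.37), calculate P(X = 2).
0.323487

We have X ~ Binomial(n=6, p=0.37).

For a Binomial distribution, the PMF gives us the probability of each outcome.

Using the PMF formula:
P(X = 2) = 0.323487

Rounded to 4 decimal places: 0.3235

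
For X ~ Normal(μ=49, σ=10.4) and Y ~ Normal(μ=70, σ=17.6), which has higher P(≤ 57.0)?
X has higher probability (P(X ≤ 57.0) = 0.7791 > P(Y ≤ 57.0) = 0.2301)

Compute P(≤ 57.0) for each distribution:

X ~ Normal(μ=49, σ=10.4):
P(X ≤ 57.0) = 0.7791

Y ~ Normal(μ=70, σ=17.6):
P(Y ≤ 57.0) = 0.2301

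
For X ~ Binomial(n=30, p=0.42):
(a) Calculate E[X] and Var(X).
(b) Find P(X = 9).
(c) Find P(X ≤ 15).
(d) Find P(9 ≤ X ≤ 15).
(a) E[X] = 12.6000, Var(X) = 7.3080
(b) P(X = 9) = 0.062630
(c) P(X ≤ 15) = 0.858097
(d) P(9 ≤ X ≤ 15) = 0.795860

We have X ~ Binomial(n=30, p=0.42).

(a) Moments:
E[X] = 12.6000
Var(X) = 7.3080
σ = √Var(X) = 2.7033

(b) Point probability using PMF:
P(X = 9) = 0.062630

(c) Cumulative probability using CDF:
P(X ≤ 15) = F(15) = 0.858097

(d) Range probability:
P(9 ≤ X ≤ 15) = P(X ≤ 15) - P(X ≤ 8)
                   = F(15) - F(8)
                   = 0.858097 - 0.062237
                   = 0.795860

This means approximately 79.6% of outcomes fall in the interval [9, 15].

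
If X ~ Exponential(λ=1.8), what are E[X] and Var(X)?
E[X] = 0.5556, Var(X) = 0.3086

We have X ~ Exponential(λ=1.8).

For an Exponential distribution with λ=1.8:

Expected value:
E[X] = 0.5556

Variance:
Var(X) = 0.3086

Standard deviation:
σ = √Var(X) = 0.5556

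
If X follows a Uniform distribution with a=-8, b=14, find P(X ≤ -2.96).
0.229091

We have X ~ Uniform(a=-8, b=14).

The CDF gives us P(X ≤ k).

Using the CDF:
P(X ≤ -2.96) = 0.229091

This means there's approximately a 22.9% chance that X is at most -2.96.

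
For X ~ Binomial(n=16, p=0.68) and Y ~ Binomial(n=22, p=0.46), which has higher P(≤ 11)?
Y has higher probability (P(Y ≤ 11) = 0.7233 > P(X ≤ 11) = 0.6181)

Compute P(≤ 11) for each distribution:

X ~ Binomial(n=16, p=0.68):
P(X ≤ 11) = 0.6181

Y ~ Binomial(n=22, p=0.46):
P(Y ≤ 11) = 0.7233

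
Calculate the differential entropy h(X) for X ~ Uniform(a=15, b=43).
3.3322 nats

We have X ~ Uniform(a=15, b=43).

The differential entropy measures the uncertainty or information content of the distribution.

For a Uniform distribution with a=15, b=43:
h(X) = 3.3322 nats

(In bits, this would be 4.8074 bits.)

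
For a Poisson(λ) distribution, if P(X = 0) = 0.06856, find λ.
λ = 2.6800

For a Poisson(λ) distribution, the PMF at 0 is:
P(X = 0) = λ^0 e^(-λ) / 0! = e^(-λ)

Given P(X = 0) = 0.06856:
e^(-λ) = 0.06856
-λ = ln(0.06856)
λ = -ln(0.06856) = 2.6800

Verification: e^(-2.6800) = 0.06856 ✓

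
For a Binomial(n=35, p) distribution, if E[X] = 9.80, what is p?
p = 0.28

For a Binomial(n, p) distribution:
E[X] = n × p

Given n = 35 and E[X] = 9.80:
9.80 = 35 × p
p = 9.80 / 35 = 0.28

Verification: Binomial(35, 0.28) has E[X] = 9.80 ✓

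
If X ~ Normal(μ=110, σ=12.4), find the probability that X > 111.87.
0.440064

We have X ~ Normal(μ=110, σ=12.4).

P(X > 111.87) = 1 - P(X ≤ 111.87)
                = 1 - F(111.87)
                = 1 - 0.559936
                = 0.440064

So there's approximately a 44.0% chance that X exceeds 111.87.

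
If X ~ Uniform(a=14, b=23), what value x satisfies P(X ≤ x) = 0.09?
14.8100

We have X ~ Uniform(a=14, b=23).

We want to find x such that P(X ≤ x) = 0.09.

This is the 9th percentile, which means 9% of values fall below this point.

Using the inverse CDF (quantile function):
x = F⁻¹(0.09) = 14.8100

Verification: P(X ≤ 14.8100) = 0.09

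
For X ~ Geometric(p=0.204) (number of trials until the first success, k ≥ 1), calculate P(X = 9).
0.032880

We have X ~ Geometric(p=0.204) (number of trials until the first success, k ≥ 1).

For a Geometric distribution, the PMF gives us the probability of each outcome.

Using the PMF formula:
P(X = 9) = 0.032880

Rounded to 4 decimal places: 0.0329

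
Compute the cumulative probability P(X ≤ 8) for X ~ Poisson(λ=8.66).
0.501217

We have X ~ Poisson(λ=8.66).

The CDF gives us P(X ≤ k).

Using the CDF:
P(X ≤ 8) = 0.501217

This means there's approximately a 50.1% chance that X is at most 8.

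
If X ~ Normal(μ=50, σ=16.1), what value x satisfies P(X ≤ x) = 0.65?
56.2037

We have X ~ Normal(μ=50, σ=16.1).

We want to find x such that P(X ≤ x) = 0.65.

This is the 65th percentile, which means 65% of values fall below this point.

Using the inverse CDF (quantile function):
x = F⁻¹(0.65) = 56.2037

Verification: P(X ≤ 56.2037) = 0.65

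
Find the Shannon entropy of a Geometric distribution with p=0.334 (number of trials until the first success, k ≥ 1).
1.9071 nats

We have X ~ Geometric(p=0.334) (number of trials until the first success, k ≥ 1).

The Shannon entropy measures the uncertainty or information content of the distribution.

For a Geometric distribution with p=0.334 (number of trials until the first success, k ≥ 1):
H(X) = 1.9071 nats

(In bits, this would be 2.7514 bits.)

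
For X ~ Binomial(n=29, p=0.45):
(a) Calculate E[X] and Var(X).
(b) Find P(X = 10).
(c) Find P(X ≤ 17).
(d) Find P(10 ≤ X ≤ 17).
(a) E[X] = 13.0500, Var(X) = 7.1775
(b) P(X = 10) = 0.079560
(c) P(X ≤ 17) = 0.951378
(d) P(10 ≤ X ≤ 17) = 0.860091

We have X ~ Binomial(n=29, p=0.45).

(a) Moments:
E[X] = 13.0500
Var(X) = 7.1775
σ = √Var(X) = 2.6791

(b) Point probability using PMF:
P(X = 10) = 0.079560

(c) Cumulative probability using CDF:
P(X ≤ 17) = F(17) = 0.951378

(d) Range probability:
P(10 ≤ X ≤ 17) = P(X ≤ 17) - P(X ≤ 9)
                   = F(17) - F(9)
                   = 0.951378 - 0.091286
                   = 0.860091

This means approximately 86.0% of outcomes fall in the interval [10, 17].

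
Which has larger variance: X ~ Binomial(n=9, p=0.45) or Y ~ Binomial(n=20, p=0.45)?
Y has larger variance (4.9500 > 2.2275)

Compute the variance for each distribution:

X ~ Binomial(n=9, p=0.45):
Var(X) = 2.2275

Y ~ Binomial(n=20, p=0.45):
Var(Y) = 4.9500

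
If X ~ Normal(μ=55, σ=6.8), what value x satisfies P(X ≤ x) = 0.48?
54.6590

We have X ~ Normal(μ=55, σ=6.8).

We want to find x such that P(X ≤ x) = 0.48.

This is the 48th percentile, which means 48% of values fall below this point.

Using the inverse CDF (quantile function):
x = F⁻¹(0.48) = 54.6590

Verification: P(X ≤ 54.6590) = 0.48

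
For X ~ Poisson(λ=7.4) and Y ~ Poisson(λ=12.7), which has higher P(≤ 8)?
X has higher probability (P(X ≤ 8) = 0.6757 > P(Y ≤ 8) = 0.1143)

Compute P(≤ 8) for each distribution:

X ~ Poisson(λ=7.4):
P(X ≤ 8) = 0.6757

Y ~ Poisson(λ=12.7):
P(Y ≤ 8) = 0.1143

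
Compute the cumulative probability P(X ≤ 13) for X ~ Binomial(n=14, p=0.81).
0.947665

We have X ~ Binomial(n=14, p=0.81).

The CDF gives us P(X ≤ k).

Using the CDF:
P(X ≤ 13) = 0.947665

This means there's approximately a 94.8% chance that X is at most 13.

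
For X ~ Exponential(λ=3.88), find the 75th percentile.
0.3573

We have X ~ Exponential(λ=3.88).

We want to find x such that P(X ≤ x) = 0.75.

This is the 75th percentile, which means 75% of values fall below this point.

Using the inverse CDF (quantile function):
x = F⁻¹(0.75) = 0.3573

Verification: P(X ≤ 0.3573) = 0.75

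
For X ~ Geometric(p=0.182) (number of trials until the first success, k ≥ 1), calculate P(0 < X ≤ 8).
0.799541

We have X ~ Geometric(p=0.182) (number of trials until the first success, k ≥ 1).

To find P(0 < X ≤ 8), we use:
P(0 < X ≤ 8) = P(X ≤ 8) - P(X ≤ 0)
                 = F(8) - F(0)
                 = 0.799541 - 0.000000
                 = 0.799541

So there's approximately a 80.0% chance that X falls in this range.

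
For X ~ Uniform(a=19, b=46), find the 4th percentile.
20.0800

We have X ~ Uniform(a=19, b=46).

We want to find x such that P(X ≤ x) = 0.04.

This is the 4th percentile, which means 4% of values fall below this point.

Using the inverse CDF (quantile function):
x = F⁻¹(0.04) = 20.0800

Verification: P(X ≤ 20.0800) = 0.04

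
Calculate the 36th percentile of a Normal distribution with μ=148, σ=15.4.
142.4797

We have X ~ Normal(μ=148, σ=15.4).

We want to find x such that P(X ≤ x) = 0.36.

This is the 36th percentile, which means 36% of values fall below this point.

Using the inverse CDF (quantile function):
x = F⁻¹(0.36) = 142.4797

Verification: P(X ≤ 142.4797) = 0.36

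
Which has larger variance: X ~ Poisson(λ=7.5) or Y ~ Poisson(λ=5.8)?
X has larger variance (7.5000 > 5.8000)

Compute the variance for each distribution:

X ~ Poisson(λ=7.5):
Var(X) = 7.5000

Y ~ Poisson(λ=5.8):
Var(Y) = 5.8000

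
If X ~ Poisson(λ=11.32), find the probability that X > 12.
0.346776

We have X ~ Poisson(λ=11.32).

P(X > 12) = 1 - P(X ≤ 12)
                = 1 - F(12)
                = 1 - 0.653224
                = 0.346776

So there's approximately a 34.7% chance that X exceeds 12.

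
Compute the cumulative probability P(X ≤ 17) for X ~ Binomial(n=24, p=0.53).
0.976593

We have X ~ Binomial(n=24, p=0.53).

The CDF gives us P(X ≤ k).

Using the CDF:
P(X ≤ 17) = 0.976593

This means there's approximately a 97.7% chance that X is at most 17.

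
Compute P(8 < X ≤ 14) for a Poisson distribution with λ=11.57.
0.624194

We have X ~ Poisson(λ=11.57).

To find P(8 < X ≤ 14), we use:
P(8 < X ≤ 14) = P(X ≤ 14) - P(X ≤ 8)
                 = F(14) - F(8)
                 = 0.809461 - 0.185267
                 = 0.624194

So there's approximately a 62.4% chance that X falls in this range.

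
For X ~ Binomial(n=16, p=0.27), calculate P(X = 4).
0.221514

We have X ~ Binomial(n=16, p=0.27).

For a Binomial distribution, the PMF gives us the probability of each outcome.

Using the PMF formula:
P(X = 4) = 0.221514

Rounded to 4 decimal places: 0.2215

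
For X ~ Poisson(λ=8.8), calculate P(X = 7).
0.122224

We have X ~ Poisson(λ=8.8).

For a Poisson distribution, the PMF gives us the probability of each outcome.

Using the PMF formula:
P(X = 7) = 0.122224

Rounded to 4 decimal places: 0.1222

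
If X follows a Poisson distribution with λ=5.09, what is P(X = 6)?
0.148736

We have X ~ Poisson(λ=5.09).

For a Poisson distribution, the PMF gives us the probability of each outcome.

Using the PMF formula:
P(X = 6) = 0.148736

Rounded to 4 decimal places: 0.1487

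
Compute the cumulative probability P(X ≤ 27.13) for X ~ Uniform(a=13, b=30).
0.831176

We have X ~ Uniform(a=13, b=30).

The CDF gives us P(X ≤ k).

Using the CDF:
P(X ≤ 27.13) = 0.831176

This means there's approximately a 83.1% chance that X is at most 27.13.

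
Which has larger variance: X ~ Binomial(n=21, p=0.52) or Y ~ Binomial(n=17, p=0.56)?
X has larger variance (5.2416 > 4.1888)

Compute the variance for each distribution:

X ~ Binomial(n=21, p=0.52):
Var(X) = 5.2416

Y ~ Binomial(n=17, p=0.56):
Var(Y) = 4.1888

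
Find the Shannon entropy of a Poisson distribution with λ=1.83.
1.6541 nats

We have X ~ Poisson(λ=1.83).

The Shannon entropy measures the uncertainty or information content of the distribution.

For a Poisson distribution with λ=1.83:
H(X) = 1.6541 nats

(In bits, this would be 2.3864 bits.)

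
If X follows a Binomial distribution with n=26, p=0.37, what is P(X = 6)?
0.057304

We have X ~ Binomial(n=26, p=0.37).

For a Binomial distribution, the PMF gives us the probability of each outcome.

Using the PMF formula:
P(X = 6) = 0.057304

Rounded to 4 decimal places: 0.0573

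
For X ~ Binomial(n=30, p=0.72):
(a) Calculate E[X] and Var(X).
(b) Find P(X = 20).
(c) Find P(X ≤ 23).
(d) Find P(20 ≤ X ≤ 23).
(a) E[X] = 21.6000, Var(X) = 6.0480
(b) P(X = 20) = 0.124739
(c) P(X ≤ 23) = 0.776159
(d) P(20 ≤ X ≤ 23) = 0.581868

We have X ~ Binomial(n=30, p=0.72).

(a) Moments:
E[X] = 21.6000
Var(X) = 6.0480
σ = √Var(X) = 2.4593

(b) Point probability using PMF:
P(X = 20) = 0.124739

(c) Cumulative probability using CDF:
P(X ≤ 23) = F(23) = 0.776159

(d) Range probability:
P(20 ≤ X ≤ 23) = P(X ≤ 23) - P(X ≤ 19)
                   = F(23) - F(19)
                   = 0.776159 - 0.194291
                   = 0.581868

This means approximately 58.2% of outcomes fall in the interval [20, 23].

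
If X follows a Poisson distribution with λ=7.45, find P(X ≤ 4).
0.135750

We have X ~ Poisson(λ=7.45).

The CDF gives us P(X ≤ k).

Using the CDF:
P(X ≤ 4) = 0.135750

This means there's approximately a 13.6% chance that X is at most 4.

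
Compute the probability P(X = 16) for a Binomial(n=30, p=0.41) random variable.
0.057425

We have X ~ Binomial(n=30, p=0.41).

For a Binomial distribution, the PMF gives us the probability of each outcome.

Using the PMF formula:
P(X = 16) = 0.057425

Rounded to 4 decimal places: 0.0574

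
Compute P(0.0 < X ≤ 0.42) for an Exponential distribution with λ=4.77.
0.865124

We have X ~ Exponential(λ=4.77).

To find P(0.0 < X ≤ 0.42), we use:
P(0.0 < X ≤ 0.42) = P(X ≤ 0.42) - P(X ≤ 0.0)
                 = F(0.42) - F(0.0)
                 = 0.865124 - 0.000000
                 = 0.865124

So there's approximately a 86.5% chance that X falls in this range.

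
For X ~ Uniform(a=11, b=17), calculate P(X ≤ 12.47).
0.245000

We have X ~ Uniform(a=11, b=17).

The CDF gives us P(X ≤ k).

Using the CDF:
P(X ≤ 12.47) = 0.245000

This means there's approximately a 24.5% chance that X is at most 12.47.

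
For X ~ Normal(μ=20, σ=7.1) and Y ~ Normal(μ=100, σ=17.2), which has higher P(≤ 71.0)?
X has higher probability (P(X ≤ 71.0) = 1.0000 > P(Y ≤ 71.0) = 0.0459)

Compute P(≤ 71.0) for each distribution:

X ~ Normal(μ=20, σ=7.1):
P(X ≤ 71.0) = 1.0000

Y ~ Normal(μ=100, σ=17.2):
P(Y ≤ 71.0) = 0.0459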